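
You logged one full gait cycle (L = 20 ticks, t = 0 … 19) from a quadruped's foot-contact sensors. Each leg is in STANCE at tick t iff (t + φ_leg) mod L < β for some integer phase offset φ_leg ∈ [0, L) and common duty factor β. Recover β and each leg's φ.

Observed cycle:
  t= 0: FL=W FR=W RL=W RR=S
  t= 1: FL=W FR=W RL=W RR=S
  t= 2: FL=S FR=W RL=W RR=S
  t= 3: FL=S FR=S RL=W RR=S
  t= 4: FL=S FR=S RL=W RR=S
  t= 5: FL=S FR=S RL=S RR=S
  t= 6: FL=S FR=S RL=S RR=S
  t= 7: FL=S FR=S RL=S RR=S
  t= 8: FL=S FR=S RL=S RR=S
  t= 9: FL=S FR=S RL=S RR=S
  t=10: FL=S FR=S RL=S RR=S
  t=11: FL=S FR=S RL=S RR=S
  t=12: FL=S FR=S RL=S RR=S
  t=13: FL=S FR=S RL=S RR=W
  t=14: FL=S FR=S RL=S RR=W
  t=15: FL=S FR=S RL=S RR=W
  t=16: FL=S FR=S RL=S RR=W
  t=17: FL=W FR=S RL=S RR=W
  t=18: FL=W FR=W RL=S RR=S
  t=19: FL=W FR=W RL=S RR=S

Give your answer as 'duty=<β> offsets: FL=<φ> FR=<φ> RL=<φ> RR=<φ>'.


duty β = stance ticks per leg = 15
FL: stance ticks = 15; W→S at t=2 → φ=18
FR: stance ticks = 15; W→S at t=3 → φ=17
RL: stance ticks = 15; W→S at t=5 → φ=15
RR: stance ticks = 15; W→S at t=18 → φ=2

duty=15 offsets: FL=18 FR=17 RL=15 RR=2


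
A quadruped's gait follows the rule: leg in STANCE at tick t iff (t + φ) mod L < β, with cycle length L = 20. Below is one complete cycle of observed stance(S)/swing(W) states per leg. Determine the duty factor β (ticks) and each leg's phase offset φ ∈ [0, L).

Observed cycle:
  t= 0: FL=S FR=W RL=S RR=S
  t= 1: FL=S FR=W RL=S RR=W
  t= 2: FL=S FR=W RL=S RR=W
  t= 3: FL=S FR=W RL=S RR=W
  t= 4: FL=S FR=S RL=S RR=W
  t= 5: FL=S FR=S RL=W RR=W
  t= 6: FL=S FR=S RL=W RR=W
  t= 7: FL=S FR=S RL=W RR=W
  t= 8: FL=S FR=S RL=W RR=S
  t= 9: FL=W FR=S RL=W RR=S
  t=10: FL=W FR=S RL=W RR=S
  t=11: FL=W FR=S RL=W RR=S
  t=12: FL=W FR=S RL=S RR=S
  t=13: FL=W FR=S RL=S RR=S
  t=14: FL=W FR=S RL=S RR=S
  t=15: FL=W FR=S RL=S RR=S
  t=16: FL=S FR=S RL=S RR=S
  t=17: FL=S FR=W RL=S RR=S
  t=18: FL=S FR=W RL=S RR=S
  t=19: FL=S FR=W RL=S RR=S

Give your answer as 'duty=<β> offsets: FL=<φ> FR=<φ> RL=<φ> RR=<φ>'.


duty=13 offsets: FL=4 FR=16 RL=8 RR=12

duty β = stance ticks per leg = 13
FL: stance ticks = 13; W→S at t=16 → φ=4
FR: stance ticks = 13; W→S at t=4 → φ=16
RL: stance ticks = 13; W→S at t=12 → φ=8
RR: stance ticks = 13; W→S at t=8 → φ=12


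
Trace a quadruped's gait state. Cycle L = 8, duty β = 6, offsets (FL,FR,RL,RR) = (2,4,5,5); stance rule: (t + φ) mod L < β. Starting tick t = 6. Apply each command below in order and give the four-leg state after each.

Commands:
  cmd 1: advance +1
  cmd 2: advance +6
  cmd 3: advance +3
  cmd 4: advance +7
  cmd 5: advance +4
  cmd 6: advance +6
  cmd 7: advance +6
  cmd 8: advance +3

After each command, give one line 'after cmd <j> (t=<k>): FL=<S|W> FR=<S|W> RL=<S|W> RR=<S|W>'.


after cmd 1 (t=7): FL=S FR=S RL=S RR=S
after cmd 2 (t=13): FL=W FR=S RL=S RR=S
after cmd 3 (t=16): FL=S FR=S RL=S RR=S
after cmd 4 (t=23): FL=S FR=S RL=S RR=S
after cmd 5 (t=27): FL=S FR=W RL=S RR=S
after cmd 6 (t=33): FL=S FR=S RL=W RR=W
after cmd 7 (t=39): FL=S FR=S RL=S RR=S
after cmd 8 (t=42): FL=S FR=W RL=W RR=W

start t=6: FL=S FR=S RL=S RR=S
cmd 1: advance +1 → t=7, phase=(1,3,4,4) → FL=S FR=S RL=S RR=S
cmd 2: advance +6 → t=13, phase=(7,1,2,2) → FL=W FR=S RL=S RR=S
cmd 3: advance +3 → t=16, phase=(2,4,5,5) → FL=S FR=S RL=S RR=S
cmd 4: advance +7 → t=23, phase=(1,3,4,4) → FL=S FR=S RL=S RR=S
cmd 5: advance +4 → t=27, phase=(5,7,0,0) → FL=S FR=W RL=S RR=S
cmd 6: advance +6 → t=33, phase=(3,5,6,6) → FL=S FR=S RL=W RR=W
cmd 7: advance +6 → t=39, phase=(1,3,4,4) → FL=S FR=S RL=S RR=S
cmd 8: advance +3 → t=42, phase=(4,6,7,7) → FL=S FR=W RL=W RR=W


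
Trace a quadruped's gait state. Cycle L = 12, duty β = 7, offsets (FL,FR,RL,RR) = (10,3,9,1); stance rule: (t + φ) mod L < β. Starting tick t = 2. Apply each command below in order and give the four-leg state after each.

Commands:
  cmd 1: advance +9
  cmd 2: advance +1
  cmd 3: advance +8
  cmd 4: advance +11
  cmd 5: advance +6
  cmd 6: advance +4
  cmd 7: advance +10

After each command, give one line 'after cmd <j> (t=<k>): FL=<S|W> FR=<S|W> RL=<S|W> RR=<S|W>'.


start t=2: FL=S FR=S RL=W RR=S
cmd 1: advance +9 → t=11, phase=(9,2,8,0) → FL=W FR=S RL=W RR=S
cmd 2: advance +1 → t=12, phase=(10,3,9,1) → FL=W FR=S RL=W RR=S
cmd 3: advance +8 → t=20, phase=(6,11,5,9) → FL=S FR=W RL=S RR=W
cmd 4: advance +11 → t=31, phase=(5,10,4,8) → FL=S FR=W RL=S RR=W
cmd 5: advance +6 → t=37, phase=(11,4,10,2) → FL=W FR=S RL=W RR=S
cmd 6: advance +4 → t=41, phase=(3,8,2,6) → FL=S FR=W RL=S RR=S
cmd 7: advance +10 → t=51, phase=(1,6,0,4) → FL=S FR=S RL=S RR=S

after cmd 1 (t=11): FL=W FR=S RL=W RR=S
after cmd 2 (t=12): FL=W FR=S RL=W RR=S
after cmd 3 (t=20): FL=S FR=W RL=S RR=W
after cmd 4 (t=31): FL=S FR=W RL=S RR=W
after cmd 5 (t=37): FL=W FR=S RL=W RR=S
after cmd 6 (t=41): FL=S FR=W RL=S RR=S
after cmd 7 (t=51): FL=S FR=S RL=S RR=S


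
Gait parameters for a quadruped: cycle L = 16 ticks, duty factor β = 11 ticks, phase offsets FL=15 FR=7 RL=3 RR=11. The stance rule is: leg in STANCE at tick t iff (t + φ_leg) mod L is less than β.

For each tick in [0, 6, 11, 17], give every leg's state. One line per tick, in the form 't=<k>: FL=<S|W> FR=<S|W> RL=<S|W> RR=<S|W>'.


t=0: FL=W FR=S RL=S RR=W
t=6: FL=S FR=W RL=S RR=S
t=11: FL=S FR=S RL=W RR=S
t=17: FL=S FR=S RL=S RR=W

t=0: phase=(15,7,3,11) vs β=11 → FL=W FR=S RL=S RR=W
t=6: phase=(5,13,9,1) vs β=11 → FL=S FR=W RL=S RR=S
t=11: phase=(10,2,14,6) vs β=11 → FL=S FR=S RL=W RR=S
t=17: phase=(0,8,4,12) vs β=11 → FL=S FR=S RL=S RR=W


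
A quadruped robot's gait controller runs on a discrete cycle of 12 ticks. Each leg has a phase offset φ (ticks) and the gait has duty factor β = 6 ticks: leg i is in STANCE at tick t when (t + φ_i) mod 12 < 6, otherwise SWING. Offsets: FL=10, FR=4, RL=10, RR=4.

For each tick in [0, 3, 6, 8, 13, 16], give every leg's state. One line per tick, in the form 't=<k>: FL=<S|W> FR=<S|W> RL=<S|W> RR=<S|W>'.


t=0: FL=W FR=S RL=W RR=S
t=3: FL=S FR=W RL=S RR=W
t=6: FL=S FR=W RL=S RR=W
t=8: FL=W FR=S RL=W RR=S
t=13: FL=W FR=S RL=W RR=S
t=16: FL=S FR=W RL=S RR=W

t=0: phase=(10,4,10,4) vs β=6 → FL=W FR=S RL=W RR=S
t=3: phase=(1,7,1,7) vs β=6 → FL=S FR=W RL=S RR=W
t=6: phase=(4,10,4,10) vs β=6 → FL=S FR=W RL=S RR=W
t=8: phase=(6,0,6,0) vs β=6 → FL=W FR=S RL=W RR=S
t=13: phase=(11,5,11,5) vs β=6 → FL=W FR=S RL=W RR=S
t=16: phase=(2,8,2,8) vs β=6 → FL=S FR=W RL=S RR=W


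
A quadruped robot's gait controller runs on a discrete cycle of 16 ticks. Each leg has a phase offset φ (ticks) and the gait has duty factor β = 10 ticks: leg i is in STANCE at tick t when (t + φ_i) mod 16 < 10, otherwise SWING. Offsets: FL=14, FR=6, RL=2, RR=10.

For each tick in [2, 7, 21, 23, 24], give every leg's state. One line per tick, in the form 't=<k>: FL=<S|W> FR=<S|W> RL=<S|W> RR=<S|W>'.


t=2: phase=(0,8,4,12) vs β=10 → FL=S FR=S RL=S RR=W
t=7: phase=(5,13,9,1) vs β=10 → FL=S FR=W RL=S RR=S
t=21: phase=(3,11,7,15) vs β=10 → FL=S FR=W RL=S RR=W
t=23: phase=(5,13,9,1) vs β=10 → FL=S FR=W RL=S RR=S
t=24: phase=(6,14,10,2) vs β=10 → FL=S FR=W RL=W RR=S

t=2: FL=S FR=S RL=S RR=W
t=7: FL=S FR=W RL=S RR=S
t=21: FL=S FR=W RL=S RR=W
t=23: FL=S FR=W RL=S RR=S
t=24: FL=S FR=W RL=W RR=S


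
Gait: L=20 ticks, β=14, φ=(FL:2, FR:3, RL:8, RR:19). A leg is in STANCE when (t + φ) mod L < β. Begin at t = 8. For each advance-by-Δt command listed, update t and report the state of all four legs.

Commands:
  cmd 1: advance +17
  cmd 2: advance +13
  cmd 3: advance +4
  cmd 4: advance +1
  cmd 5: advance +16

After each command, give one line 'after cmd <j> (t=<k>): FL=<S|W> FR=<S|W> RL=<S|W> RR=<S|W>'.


start t=8: FL=S FR=S RL=W RR=S
cmd 1: advance +17 → t=25, phase=(7,8,13,4) → FL=S FR=S RL=S RR=S
cmd 2: advance +13 → t=38, phase=(0,1,6,17) → FL=S FR=S RL=S RR=W
cmd 3: advance +4 → t=42, phase=(4,5,10,1) → FL=S FR=S RL=S RR=S
cmd 4: advance +1 → t=43, phase=(5,6,11,2) → FL=S FR=S RL=S RR=S
cmd 5: advance +16 → t=59, phase=(1,2,7,18) → FL=S FR=S RL=S RR=W

after cmd 1 (t=25): FL=S FR=S RL=S RR=S
after cmd 2 (t=38): FL=S FR=S RL=S RR=W
after cmd 3 (t=42): FL=S FR=S RL=S RR=S
after cmd 4 (t=43): FL=S FR=S RL=S RR=S
after cmd 5 (t=59): FL=S FR=S RL=S RR=W


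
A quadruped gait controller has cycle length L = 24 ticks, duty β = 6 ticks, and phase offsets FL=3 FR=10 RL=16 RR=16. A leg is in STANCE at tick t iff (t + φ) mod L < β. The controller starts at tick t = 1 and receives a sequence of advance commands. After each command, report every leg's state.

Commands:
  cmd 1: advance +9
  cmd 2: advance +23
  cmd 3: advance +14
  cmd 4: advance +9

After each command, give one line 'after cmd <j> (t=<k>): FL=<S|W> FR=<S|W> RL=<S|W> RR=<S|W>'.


after cmd 1 (t=10): FL=W FR=W RL=S RR=S
after cmd 2 (t=33): FL=W FR=W RL=S RR=S
after cmd 3 (t=47): FL=S FR=W RL=W RR=W
after cmd 4 (t=56): FL=W FR=W RL=S RR=S

start t=1: FL=S FR=W RL=W RR=W
cmd 1: advance +9 → t=10, phase=(13,20,2,2) → FL=W FR=W RL=S RR=S
cmd 2: advance +23 → t=33, phase=(12,19,1,1) → FL=W FR=W RL=S RR=S
cmd 3: advance +14 → t=47, phase=(2,9,15,15) → FL=S FR=W RL=W RR=W
cmd 4: advance +9 → t=56, phase=(11,18,0,0) → FL=W FR=W RL=S RR=S


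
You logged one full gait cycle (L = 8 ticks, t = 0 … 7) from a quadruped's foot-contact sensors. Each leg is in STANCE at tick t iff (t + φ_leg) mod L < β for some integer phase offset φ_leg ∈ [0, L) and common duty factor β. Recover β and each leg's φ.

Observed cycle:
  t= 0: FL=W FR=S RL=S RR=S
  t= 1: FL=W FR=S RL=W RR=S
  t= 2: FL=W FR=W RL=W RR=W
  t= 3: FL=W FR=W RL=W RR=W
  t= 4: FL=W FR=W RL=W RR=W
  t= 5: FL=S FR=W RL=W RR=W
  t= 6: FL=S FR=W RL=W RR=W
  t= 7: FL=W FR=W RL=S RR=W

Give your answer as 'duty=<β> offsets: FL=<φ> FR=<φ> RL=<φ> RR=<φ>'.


duty=2 offsets: FL=3 FR=0 RL=1 RR=0

duty β = stance ticks per leg = 2
FL: stance ticks = 2; W→S at t=5 → φ=3
FR: stance ticks = 2; W→S at t=0 → φ=0
RL: stance ticks = 2; W→S at t=7 → φ=1
RR: stance ticks = 2; W→S at t=0 → φ=0


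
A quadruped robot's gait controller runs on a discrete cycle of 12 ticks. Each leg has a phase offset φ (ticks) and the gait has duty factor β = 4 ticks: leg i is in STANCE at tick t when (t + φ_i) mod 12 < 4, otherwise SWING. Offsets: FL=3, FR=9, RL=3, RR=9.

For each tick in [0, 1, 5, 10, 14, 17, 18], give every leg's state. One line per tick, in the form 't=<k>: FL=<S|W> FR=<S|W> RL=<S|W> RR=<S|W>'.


t=0: FL=S FR=W RL=S RR=W
t=1: FL=W FR=W RL=W RR=W
t=5: FL=W FR=S RL=W RR=S
t=10: FL=S FR=W RL=S RR=W
t=14: FL=W FR=W RL=W RR=W
t=17: FL=W FR=S RL=W RR=S
t=18: FL=W FR=S RL=W RR=S

t=0: phase=(3,9,3,9) vs β=4 → FL=S FR=W RL=S RR=W
t=1: phase=(4,10,4,10) vs β=4 → FL=W FR=W RL=W RR=W
t=5: phase=(8,2,8,2) vs β=4 → FL=W FR=S RL=W RR=S
t=10: phase=(1,7,1,7) vs β=4 → FL=S FR=W RL=S RR=W
t=14: phase=(5,11,5,11) vs β=4 → FL=W FR=W RL=W RR=W
t=17: phase=(8,2,8,2) vs β=4 → FL=W FR=S RL=W RR=S
t=18: phase=(9,3,9,3) vs β=4 → FL=W FR=S RL=W RR=S


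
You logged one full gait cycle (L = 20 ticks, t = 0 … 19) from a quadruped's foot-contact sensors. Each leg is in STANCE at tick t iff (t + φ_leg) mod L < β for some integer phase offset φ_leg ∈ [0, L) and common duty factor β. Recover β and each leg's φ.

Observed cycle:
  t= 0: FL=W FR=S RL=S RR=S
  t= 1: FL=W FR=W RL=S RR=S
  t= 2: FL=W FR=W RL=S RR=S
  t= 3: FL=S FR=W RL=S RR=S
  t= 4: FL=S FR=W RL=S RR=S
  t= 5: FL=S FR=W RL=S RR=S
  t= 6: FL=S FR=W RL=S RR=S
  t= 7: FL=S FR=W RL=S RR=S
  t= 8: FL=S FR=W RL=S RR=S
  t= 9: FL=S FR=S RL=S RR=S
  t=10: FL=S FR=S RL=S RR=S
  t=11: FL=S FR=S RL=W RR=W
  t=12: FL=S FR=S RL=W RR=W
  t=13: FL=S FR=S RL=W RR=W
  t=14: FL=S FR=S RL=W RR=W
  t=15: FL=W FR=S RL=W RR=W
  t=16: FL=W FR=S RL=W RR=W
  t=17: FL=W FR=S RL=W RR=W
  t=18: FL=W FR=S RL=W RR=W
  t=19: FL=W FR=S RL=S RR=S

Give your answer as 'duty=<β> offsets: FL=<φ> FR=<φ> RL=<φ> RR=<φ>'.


duty β = stance ticks per leg = 12
FL: stance ticks = 12; W→S at t=3 → φ=17
FR: stance ticks = 12; W→S at t=9 → φ=11
RL: stance ticks = 12; W→S at t=19 → φ=1
RR: stance ticks = 12; W→S at t=19 → φ=1

duty=12 offsets: FL=17 FR=11 RL=1 RR=1


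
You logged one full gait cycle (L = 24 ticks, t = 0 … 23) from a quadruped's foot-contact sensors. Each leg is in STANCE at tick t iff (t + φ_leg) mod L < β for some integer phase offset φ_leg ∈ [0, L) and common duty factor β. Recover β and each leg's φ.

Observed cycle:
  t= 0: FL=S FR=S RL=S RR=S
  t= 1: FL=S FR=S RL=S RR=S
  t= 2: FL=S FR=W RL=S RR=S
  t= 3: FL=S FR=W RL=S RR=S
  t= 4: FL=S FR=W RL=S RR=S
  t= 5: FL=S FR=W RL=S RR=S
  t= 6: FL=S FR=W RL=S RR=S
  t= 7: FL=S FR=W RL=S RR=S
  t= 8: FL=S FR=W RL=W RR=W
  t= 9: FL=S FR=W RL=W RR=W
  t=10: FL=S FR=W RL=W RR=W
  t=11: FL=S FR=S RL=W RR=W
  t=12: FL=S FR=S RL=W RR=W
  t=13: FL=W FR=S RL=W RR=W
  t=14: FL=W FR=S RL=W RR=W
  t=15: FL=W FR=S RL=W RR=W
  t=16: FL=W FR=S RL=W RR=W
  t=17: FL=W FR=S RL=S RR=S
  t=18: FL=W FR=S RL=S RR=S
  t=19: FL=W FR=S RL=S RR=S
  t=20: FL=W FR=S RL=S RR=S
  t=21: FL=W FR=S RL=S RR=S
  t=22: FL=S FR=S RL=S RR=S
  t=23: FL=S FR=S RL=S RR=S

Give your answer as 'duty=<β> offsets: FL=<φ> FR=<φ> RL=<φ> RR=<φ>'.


duty=15 offsets: FL=2 FR=13 RL=7 RR=7

duty β = stance ticks per leg = 15
FL: stance ticks = 15; W→S at t=22 → φ=2
FR: stance ticks = 15; W→S at t=11 → φ=13
RL: stance ticks = 15; W→S at t=17 → φ=7
RR: stance ticks = 15; W→S at t=17 → φ=7


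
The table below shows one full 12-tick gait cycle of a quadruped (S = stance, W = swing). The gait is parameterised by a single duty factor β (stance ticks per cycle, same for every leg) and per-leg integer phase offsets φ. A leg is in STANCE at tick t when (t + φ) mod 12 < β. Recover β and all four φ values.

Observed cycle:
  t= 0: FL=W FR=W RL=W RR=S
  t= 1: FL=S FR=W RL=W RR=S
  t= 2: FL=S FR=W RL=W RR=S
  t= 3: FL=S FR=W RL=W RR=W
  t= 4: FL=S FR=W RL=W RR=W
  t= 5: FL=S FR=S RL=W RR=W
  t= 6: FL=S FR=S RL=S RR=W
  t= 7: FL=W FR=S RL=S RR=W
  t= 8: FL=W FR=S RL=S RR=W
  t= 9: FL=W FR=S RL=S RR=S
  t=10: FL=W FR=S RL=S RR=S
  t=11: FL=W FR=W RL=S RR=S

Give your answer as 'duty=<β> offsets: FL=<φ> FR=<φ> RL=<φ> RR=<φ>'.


duty β = stance ticks per leg = 6
FL: stance ticks = 6; W→S at t=1 → φ=11
FR: stance ticks = 6; W→S at t=5 → φ=7
RL: stance ticks = 6; W→S at t=6 → φ=6
RR: stance ticks = 6; W→S at t=9 → φ=3

duty=6 offsets: FL=11 FR=7 RL=6 RR=3


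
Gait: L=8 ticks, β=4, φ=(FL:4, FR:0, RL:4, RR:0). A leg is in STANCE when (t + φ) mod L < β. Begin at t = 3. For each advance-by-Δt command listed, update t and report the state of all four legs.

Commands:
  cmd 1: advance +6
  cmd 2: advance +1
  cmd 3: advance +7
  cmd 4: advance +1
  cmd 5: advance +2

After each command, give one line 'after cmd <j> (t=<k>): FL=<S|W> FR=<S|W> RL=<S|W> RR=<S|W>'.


start t=3: FL=W FR=S RL=W RR=S
cmd 1: advance +6 → t=9, phase=(5,1,5,1) → FL=W FR=S RL=W RR=S
cmd 2: advance +1 → t=10, phase=(6,2,6,2) → FL=W FR=S RL=W RR=S
cmd 3: advance +7 → t=17, phase=(5,1,5,1) → FL=W FR=S RL=W RR=S
cmd 4: advance +1 → t=18, phase=(6,2,6,2) → FL=W FR=S RL=W RR=S
cmd 5: advance +2 → t=20, phase=(0,4,0,4) → FL=S FR=W RL=S RR=W

after cmd 1 (t=9): FL=W FR=S RL=W RR=S
after cmd 2 (t=10): FL=W FR=S RL=W RR=S
after cmd 3 (t=17): FL=W FR=S RL=W RR=S
after cmd 4 (t=18): FL=W FR=S RL=W RR=S
after cmd 5 (t=20): FL=S FR=W RL=S RR=W


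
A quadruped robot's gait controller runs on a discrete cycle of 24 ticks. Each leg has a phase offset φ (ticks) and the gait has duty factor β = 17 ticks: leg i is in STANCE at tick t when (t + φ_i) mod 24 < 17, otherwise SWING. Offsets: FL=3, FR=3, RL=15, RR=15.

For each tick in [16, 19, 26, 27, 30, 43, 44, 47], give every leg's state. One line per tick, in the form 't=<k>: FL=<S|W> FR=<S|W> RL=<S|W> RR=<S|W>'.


t=16: FL=W FR=W RL=S RR=S
t=19: FL=W FR=W RL=S RR=S
t=26: FL=S FR=S RL=W RR=W
t=27: FL=S FR=S RL=W RR=W
t=30: FL=S FR=S RL=W RR=W
t=43: FL=W FR=W RL=S RR=S
t=44: FL=W FR=W RL=S RR=S
t=47: FL=S FR=S RL=S RR=S

t=16: phase=(19,19,7,7) vs β=17 → FL=W FR=W RL=S RR=S
t=19: phase=(22,22,10,10) vs β=17 → FL=W FR=W RL=S RR=S
t=26: phase=(5,5,17,17) vs β=17 → FL=S FR=S RL=W RR=W
t=27: phase=(6,6,18,18) vs β=17 → FL=S FR=S RL=W RR=W
t=30: phase=(9,9,21,21) vs β=17 → FL=S FR=S RL=W RR=W
t=43: phase=(22,22,10,10) vs β=17 → FL=W FR=W RL=S RR=S
t=44: phase=(23,23,11,11) vs β=17 → FL=W FR=W RL=S RR=S
t=47: phase=(2,2,14,14) vs β=17 → FL=S FR=S RL=S RR=S


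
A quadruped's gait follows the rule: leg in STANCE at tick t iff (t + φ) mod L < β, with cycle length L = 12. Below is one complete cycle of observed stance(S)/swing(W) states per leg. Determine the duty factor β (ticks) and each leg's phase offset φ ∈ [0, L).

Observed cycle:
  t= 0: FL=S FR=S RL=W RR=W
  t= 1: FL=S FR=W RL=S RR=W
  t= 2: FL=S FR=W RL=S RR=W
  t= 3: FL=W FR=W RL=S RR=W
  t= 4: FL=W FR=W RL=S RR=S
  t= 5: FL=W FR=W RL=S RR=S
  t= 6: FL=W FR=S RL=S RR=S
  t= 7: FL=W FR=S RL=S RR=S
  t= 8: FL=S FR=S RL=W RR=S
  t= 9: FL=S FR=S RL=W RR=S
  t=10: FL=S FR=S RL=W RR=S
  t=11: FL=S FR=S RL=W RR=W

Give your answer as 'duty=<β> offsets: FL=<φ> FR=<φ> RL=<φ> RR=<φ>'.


duty=7 offsets: FL=4 FR=6 RL=11 RR=8

duty β = stance ticks per leg = 7
FL: stance ticks = 7; W→S at t=8 → φ=4
FR: stance ticks = 7; W→S at t=6 → φ=6
RL: stance ticks = 7; W→S at t=1 → φ=11
RR: stance ticks = 7; W→S at t=4 → φ=8


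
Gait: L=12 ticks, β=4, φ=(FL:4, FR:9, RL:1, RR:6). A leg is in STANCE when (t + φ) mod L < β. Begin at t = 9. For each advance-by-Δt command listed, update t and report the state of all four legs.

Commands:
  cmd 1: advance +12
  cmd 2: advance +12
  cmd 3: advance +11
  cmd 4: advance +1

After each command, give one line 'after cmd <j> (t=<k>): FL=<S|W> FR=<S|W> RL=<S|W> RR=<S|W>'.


after cmd 1 (t=21): FL=S FR=W RL=W RR=S
after cmd 2 (t=33): FL=S FR=W RL=W RR=S
after cmd 3 (t=44): FL=S FR=W RL=W RR=S
after cmd 4 (t=45): FL=S FR=W RL=W RR=S

start t=9: FL=S FR=W RL=W RR=S
cmd 1: advance +12 → t=21, phase=(1,6,10,3) → FL=S FR=W RL=W RR=S
cmd 2: advance +12 → t=33, phase=(1,6,10,3) → FL=S FR=W RL=W RR=S
cmd 3: advance +11 → t=44, phase=(0,5,9,2) → FL=S FR=W RL=W RR=S
cmd 4: advance +1 → t=45, phase=(1,6,10,3) → FL=S FR=W RL=W RR=S


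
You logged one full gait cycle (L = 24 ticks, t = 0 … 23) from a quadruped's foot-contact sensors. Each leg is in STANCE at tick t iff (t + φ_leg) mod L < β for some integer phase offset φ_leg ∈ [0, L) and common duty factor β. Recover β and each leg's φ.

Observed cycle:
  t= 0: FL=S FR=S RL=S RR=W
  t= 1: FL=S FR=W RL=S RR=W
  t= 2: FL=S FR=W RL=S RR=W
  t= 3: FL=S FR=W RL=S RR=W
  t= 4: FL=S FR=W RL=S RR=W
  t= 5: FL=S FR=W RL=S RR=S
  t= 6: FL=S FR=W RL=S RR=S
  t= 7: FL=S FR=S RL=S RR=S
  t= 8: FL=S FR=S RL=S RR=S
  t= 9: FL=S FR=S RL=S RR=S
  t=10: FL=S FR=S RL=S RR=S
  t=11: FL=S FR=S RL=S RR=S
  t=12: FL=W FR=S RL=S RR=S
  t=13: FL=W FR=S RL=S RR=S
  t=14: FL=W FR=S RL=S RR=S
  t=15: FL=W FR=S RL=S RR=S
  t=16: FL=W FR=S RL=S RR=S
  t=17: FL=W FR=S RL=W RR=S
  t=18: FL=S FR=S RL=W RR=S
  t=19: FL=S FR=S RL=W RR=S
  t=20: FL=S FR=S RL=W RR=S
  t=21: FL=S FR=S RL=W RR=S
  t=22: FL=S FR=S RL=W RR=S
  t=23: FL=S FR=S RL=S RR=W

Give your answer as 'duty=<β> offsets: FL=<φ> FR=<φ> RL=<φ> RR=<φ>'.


duty β = stance ticks per leg = 18
FL: stance ticks = 18; W→S at t=18 → φ=6
FR: stance ticks = 18; W→S at t=7 → φ=17
RL: stance ticks = 18; W→S at t=23 → φ=1
RR: stance ticks = 18; W→S at t=5 → φ=19

duty=18 offsets: FL=6 FR=17 RL=1 RR=19


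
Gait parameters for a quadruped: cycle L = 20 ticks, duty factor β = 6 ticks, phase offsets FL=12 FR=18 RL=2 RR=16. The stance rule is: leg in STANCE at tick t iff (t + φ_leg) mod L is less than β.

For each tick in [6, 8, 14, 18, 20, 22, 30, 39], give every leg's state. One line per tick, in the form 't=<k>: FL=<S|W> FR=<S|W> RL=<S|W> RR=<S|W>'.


t=6: FL=W FR=S RL=W RR=S
t=8: FL=S FR=W RL=W RR=S
t=14: FL=W FR=W RL=W RR=W
t=18: FL=W FR=W RL=S RR=W
t=20: FL=W FR=W RL=S RR=W
t=22: FL=W FR=S RL=S RR=W
t=30: FL=S FR=W RL=W RR=W
t=39: FL=W FR=W RL=S RR=W

t=6: phase=(18,4,8,2) vs β=6 → FL=W FR=S RL=W RR=S
t=8: phase=(0,6,10,4) vs β=6 → FL=S FR=W RL=W RR=S
t=14: phase=(6,12,16,10) vs β=6 → FL=W FR=W RL=W RR=W
t=18: phase=(10,16,0,14) vs β=6 → FL=W FR=W RL=S RR=W
t=20: phase=(12,18,2,16) vs β=6 → FL=W FR=W RL=S RR=W
t=22: phase=(14,0,4,18) vs β=6 → FL=W FR=S RL=S RR=W
t=30: phase=(2,8,12,6) vs β=6 → FL=S FR=W RL=W RR=W
t=39: phase=(11,17,1,15) vs β=6 → FL=W FR=W RL=S RR=W


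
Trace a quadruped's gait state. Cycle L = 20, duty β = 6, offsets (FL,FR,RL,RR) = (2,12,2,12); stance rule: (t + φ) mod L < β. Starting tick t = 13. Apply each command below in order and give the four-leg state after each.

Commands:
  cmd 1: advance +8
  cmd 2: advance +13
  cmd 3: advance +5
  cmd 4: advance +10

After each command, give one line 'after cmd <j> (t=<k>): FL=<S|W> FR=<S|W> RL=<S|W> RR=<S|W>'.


after cmd 1 (t=21): FL=S FR=W RL=S RR=W
after cmd 2 (t=34): FL=W FR=W RL=W RR=W
after cmd 3 (t=39): FL=S FR=W RL=S RR=W
after cmd 4 (t=49): FL=W FR=S RL=W RR=S

start t=13: FL=W FR=S RL=W RR=S
cmd 1: advance +8 → t=21, phase=(3,13,3,13) → FL=S FR=W RL=S RR=W
cmd 2: advance +13 → t=34, phase=(16,6,16,6) → FL=W FR=W RL=W RR=W
cmd 3: advance +5 → t=39, phase=(1,11,1,11) → FL=S FR=W RL=S RR=W
cmd 4: advance +10 → t=49, phase=(11,1,11,1) → FL=W FR=S RL=W RR=S


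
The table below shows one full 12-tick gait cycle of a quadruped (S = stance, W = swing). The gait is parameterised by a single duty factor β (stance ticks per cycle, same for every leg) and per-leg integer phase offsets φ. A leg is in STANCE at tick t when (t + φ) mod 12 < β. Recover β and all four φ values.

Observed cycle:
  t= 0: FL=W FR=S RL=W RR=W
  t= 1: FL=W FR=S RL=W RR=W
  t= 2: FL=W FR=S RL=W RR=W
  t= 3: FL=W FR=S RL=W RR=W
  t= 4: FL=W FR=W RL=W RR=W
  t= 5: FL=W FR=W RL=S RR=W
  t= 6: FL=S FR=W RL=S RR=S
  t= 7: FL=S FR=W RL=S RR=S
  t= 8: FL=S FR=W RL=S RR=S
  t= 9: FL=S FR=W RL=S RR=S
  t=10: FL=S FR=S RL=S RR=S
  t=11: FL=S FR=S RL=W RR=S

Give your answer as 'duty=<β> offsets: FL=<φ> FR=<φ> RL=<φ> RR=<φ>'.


duty β = stance ticks per leg = 6
FL: stance ticks = 6; W→S at t=6 → φ=6
FR: stance ticks = 6; W→S at t=10 → φ=2
RL: stance ticks = 6; W→S at t=5 → φ=7
RR: stance ticks = 6; W→S at t=6 → φ=6

duty=6 offsets: FL=6 FR=2 RL=7 RR=6


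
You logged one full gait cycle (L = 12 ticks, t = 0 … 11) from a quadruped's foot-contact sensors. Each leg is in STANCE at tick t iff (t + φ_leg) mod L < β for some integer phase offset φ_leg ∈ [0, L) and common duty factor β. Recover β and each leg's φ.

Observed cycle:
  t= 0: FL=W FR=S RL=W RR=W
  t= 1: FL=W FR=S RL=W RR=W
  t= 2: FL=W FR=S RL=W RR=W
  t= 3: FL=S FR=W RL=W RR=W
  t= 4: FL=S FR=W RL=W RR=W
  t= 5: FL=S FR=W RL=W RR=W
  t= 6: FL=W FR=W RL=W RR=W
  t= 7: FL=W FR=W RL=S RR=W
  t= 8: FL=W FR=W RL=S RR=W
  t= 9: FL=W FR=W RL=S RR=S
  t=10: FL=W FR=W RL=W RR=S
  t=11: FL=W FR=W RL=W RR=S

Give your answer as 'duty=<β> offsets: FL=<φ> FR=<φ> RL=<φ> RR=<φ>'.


duty=3 offsets: FL=9 FR=0 RL=5 RR=3

duty β = stance ticks per leg = 3
FL: stance ticks = 3; W→S at t=3 → φ=9
FR: stance ticks = 3; W→S at t=0 → φ=0
RL: stance ticks = 3; W→S at t=7 → φ=5
RR: stance ticks = 3; W→S at t=9 → φ=3


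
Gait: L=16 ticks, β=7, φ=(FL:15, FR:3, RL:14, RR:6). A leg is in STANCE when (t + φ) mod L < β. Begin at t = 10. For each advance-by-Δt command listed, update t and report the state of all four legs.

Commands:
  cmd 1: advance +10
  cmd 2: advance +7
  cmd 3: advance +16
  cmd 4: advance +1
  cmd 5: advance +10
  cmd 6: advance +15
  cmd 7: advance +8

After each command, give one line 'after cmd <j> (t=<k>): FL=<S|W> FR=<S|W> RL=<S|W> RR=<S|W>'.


after cmd 1 (t=20): FL=S FR=W RL=S RR=W
after cmd 2 (t=27): FL=W FR=W RL=W RR=S
after cmd 3 (t=43): FL=W FR=W RL=W RR=S
after cmd 4 (t=44): FL=W FR=W RL=W RR=S
after cmd 5 (t=54): FL=S FR=W RL=S RR=W
after cmd 6 (t=69): FL=S FR=W RL=S RR=W
after cmd 7 (t=77): FL=W FR=S RL=W RR=S

start t=10: FL=W FR=W RL=W RR=S
cmd 1: advance +10 → t=20, phase=(3,7,2,10) → FL=S FR=W RL=S RR=W
cmd 2: advance +7 → t=27, phase=(10,14,9,1) → FL=W FR=W RL=W RR=S
cmd 3: advance +16 → t=43, phase=(10,14,9,1) → FL=W FR=W RL=W RR=S
cmd 4: advance +1 → t=44, phase=(11,15,10,2) → FL=W FR=W RL=W RR=S
cmd 5: advance +10 → t=54, phase=(5,9,4,12) → FL=S FR=W RL=S RR=W
cmd 6: advance +15 → t=69, phase=(4,8,3,11) → FL=S FR=W RL=S RR=W
cmd 7: advance +8 → t=77, phase=(12,0,11,3) → FL=W FR=S RL=W RR=S


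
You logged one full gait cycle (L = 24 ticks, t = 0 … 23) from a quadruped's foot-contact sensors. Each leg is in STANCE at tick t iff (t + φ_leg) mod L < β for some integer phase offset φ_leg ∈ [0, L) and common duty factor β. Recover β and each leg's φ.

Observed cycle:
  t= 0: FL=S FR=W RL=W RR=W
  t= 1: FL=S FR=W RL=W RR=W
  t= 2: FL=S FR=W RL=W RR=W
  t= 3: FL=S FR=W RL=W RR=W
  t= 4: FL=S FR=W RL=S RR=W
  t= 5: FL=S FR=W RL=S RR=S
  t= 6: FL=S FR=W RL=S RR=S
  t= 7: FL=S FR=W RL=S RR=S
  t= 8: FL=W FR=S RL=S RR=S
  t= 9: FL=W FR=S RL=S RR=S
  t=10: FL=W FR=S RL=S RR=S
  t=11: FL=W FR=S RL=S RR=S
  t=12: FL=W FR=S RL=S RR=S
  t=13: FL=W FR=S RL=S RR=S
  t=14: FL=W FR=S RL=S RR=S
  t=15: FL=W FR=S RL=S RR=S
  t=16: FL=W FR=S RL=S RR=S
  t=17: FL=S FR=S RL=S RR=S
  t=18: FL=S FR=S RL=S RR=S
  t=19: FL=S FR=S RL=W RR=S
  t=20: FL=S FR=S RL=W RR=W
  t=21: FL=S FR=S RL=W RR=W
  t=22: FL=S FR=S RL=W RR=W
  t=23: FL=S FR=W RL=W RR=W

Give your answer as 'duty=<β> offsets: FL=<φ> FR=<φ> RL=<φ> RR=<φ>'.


duty β = stance ticks per leg = 15
FL: stance ticks = 15; W→S at t=17 → φ=7
FR: stance ticks = 15; W→S at t=8 → φ=16
RL: stance ticks = 15; W→S at t=4 → φ=20
RR: stance ticks = 15; W→S at t=5 → φ=19

duty=15 offsets: FL=7 FR=16 RL=20 RR=19


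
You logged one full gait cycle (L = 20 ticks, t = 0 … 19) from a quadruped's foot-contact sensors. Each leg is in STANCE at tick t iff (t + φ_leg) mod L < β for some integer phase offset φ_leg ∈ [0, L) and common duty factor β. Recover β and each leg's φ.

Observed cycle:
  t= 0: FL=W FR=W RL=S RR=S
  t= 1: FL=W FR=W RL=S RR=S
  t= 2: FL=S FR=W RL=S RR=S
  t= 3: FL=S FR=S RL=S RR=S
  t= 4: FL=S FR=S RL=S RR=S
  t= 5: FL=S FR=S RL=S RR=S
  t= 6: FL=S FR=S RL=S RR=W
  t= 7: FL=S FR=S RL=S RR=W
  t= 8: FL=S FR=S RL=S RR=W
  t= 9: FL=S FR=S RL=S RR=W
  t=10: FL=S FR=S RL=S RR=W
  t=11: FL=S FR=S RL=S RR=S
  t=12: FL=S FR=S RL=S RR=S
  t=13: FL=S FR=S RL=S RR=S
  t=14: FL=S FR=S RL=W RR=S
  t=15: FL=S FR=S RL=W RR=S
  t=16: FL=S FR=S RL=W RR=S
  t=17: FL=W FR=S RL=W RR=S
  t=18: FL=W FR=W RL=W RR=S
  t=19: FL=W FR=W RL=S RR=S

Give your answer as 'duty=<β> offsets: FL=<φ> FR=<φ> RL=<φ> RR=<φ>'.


duty=15 offsets: FL=18 FR=17 RL=1 RR=9

duty β = stance ticks per leg = 15
FL: stance ticks = 15; W→S at t=2 → φ=18
FR: stance ticks = 15; W→S at t=3 → φ=17
RL: stance ticks = 15; W→S at t=19 → φ=1
RR: stance ticks = 15; W→S at t=11 → φ=9


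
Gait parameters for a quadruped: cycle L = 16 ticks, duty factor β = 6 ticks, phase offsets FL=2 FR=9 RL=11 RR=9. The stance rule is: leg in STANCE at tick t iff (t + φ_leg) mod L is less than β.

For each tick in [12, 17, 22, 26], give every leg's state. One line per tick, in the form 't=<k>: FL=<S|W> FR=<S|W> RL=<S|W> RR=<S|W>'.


t=12: FL=W FR=S RL=W RR=S
t=17: FL=S FR=W RL=W RR=W
t=22: FL=W FR=W RL=S RR=W
t=26: FL=W FR=S RL=S RR=S

t=12: phase=(14,5,7,5) vs β=6 → FL=W FR=S RL=W RR=S
t=17: phase=(3,10,12,10) vs β=6 → FL=S FR=W RL=W RR=W
t=22: phase=(8,15,1,15) vs β=6 → FL=W FR=W RL=S RR=W
t=26: phase=(12,3,5,3) vs β=6 → FL=W FR=S RL=S RR=S


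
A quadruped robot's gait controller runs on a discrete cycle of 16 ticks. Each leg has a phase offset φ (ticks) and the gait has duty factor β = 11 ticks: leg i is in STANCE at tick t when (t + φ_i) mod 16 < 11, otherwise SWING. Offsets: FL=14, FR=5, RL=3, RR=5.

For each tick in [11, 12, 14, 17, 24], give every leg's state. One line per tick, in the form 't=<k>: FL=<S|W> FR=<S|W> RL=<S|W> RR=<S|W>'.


t=11: phase=(9,0,14,0) vs β=11 → FL=S FR=S RL=W RR=S
t=12: phase=(10,1,15,1) vs β=11 → FL=S FR=S RL=W RR=S
t=14: phase=(12,3,1,3) vs β=11 → FL=W FR=S RL=S RR=S
t=17: phase=(15,6,4,6) vs β=11 → FL=W FR=S RL=S RR=S
t=24: phase=(6,13,11,13) vs β=11 → FL=S FR=W RL=W RR=W

t=11: FL=S FR=S RL=W RR=S
t=12: FL=S FR=S RL=W RR=S
t=14: FL=W FR=S RL=S RR=S
t=17: FL=W FR=S RL=S RR=S
t=24: FL=S FR=W RL=W RR=W


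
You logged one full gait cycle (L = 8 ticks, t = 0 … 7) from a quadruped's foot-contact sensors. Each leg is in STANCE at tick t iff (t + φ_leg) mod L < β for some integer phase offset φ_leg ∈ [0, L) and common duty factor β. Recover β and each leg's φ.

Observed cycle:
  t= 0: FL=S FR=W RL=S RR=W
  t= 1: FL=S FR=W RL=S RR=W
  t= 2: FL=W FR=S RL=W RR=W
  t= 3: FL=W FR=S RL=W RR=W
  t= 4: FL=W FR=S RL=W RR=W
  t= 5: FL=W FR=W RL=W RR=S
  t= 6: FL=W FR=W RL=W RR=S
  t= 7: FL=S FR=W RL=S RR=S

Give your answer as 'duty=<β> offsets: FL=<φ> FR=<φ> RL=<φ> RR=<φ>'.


duty=3 offsets: FL=1 FR=6 RL=1 RR=3

duty β = stance ticks per leg = 3
FL: stance ticks = 3; W→S at t=7 → φ=1
FR: stance ticks = 3; W→S at t=2 → φ=6
RL: stance ticks = 3; W→S at t=7 → φ=1
RR: stance ticks = 3; W→S at t=5 → φ=3


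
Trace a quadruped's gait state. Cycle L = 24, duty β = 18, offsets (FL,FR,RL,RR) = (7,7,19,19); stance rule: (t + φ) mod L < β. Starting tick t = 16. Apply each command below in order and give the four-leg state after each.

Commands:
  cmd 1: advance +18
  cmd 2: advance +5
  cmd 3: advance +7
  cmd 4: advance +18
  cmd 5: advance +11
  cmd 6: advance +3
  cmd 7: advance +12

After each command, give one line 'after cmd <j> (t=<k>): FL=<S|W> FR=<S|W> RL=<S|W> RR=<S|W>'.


after cmd 1 (t=34): FL=S FR=S RL=S RR=S
after cmd 2 (t=39): FL=W FR=W RL=S RR=S
after cmd 3 (t=46): FL=S FR=S RL=S RR=S
after cmd 4 (t=64): FL=W FR=W RL=S RR=S
after cmd 5 (t=75): FL=S FR=S RL=W RR=W
after cmd 6 (t=78): FL=S FR=S RL=S RR=S
after cmd 7 (t=90): FL=S FR=S RL=S RR=S

start t=16: FL=W FR=W RL=S RR=S
cmd 1: advance +18 → t=34, phase=(17,17,5,5) → FL=S FR=S RL=S RR=S
cmd 2: advance +5 → t=39, phase=(22,22,10,10) → FL=W FR=W RL=S RR=S
cmd 3: advance +7 → t=46, phase=(5,5,17,17) → FL=S FR=S RL=S RR=S
cmd 4: advance +18 → t=64, phase=(23,23,11,11) → FL=W FR=W RL=S RR=S
cmd 5: advance +11 → t=75, phase=(10,10,22,22) → FL=S FR=S RL=W RR=W
cmd 6: advance +3 → t=78, phase=(13,13,1,1) → FL=S FR=S RL=S RR=S
cmd 7: advance +12 → t=90, phase=(1,1,13,13) → FL=S FR=S RL=S RR=S


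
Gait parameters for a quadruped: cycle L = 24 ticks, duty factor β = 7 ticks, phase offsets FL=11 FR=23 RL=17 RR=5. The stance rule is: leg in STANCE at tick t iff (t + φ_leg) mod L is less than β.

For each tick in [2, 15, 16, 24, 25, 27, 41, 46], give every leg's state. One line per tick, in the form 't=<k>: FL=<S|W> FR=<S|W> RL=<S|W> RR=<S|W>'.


t=2: phase=(13,1,19,7) vs β=7 → FL=W FR=S RL=W RR=W
t=15: phase=(2,14,8,20) vs β=7 → FL=S FR=W RL=W RR=W
t=16: phase=(3,15,9,21) vs β=7 → FL=S FR=W RL=W RR=W
t=24: phase=(11,23,17,5) vs β=7 → FL=W FR=W RL=W RR=S
t=25: phase=(12,0,18,6) vs β=7 → FL=W FR=S RL=W RR=S
t=27: phase=(14,2,20,8) vs β=7 → FL=W FR=S RL=W RR=W
t=41: phase=(4,16,10,22) vs β=7 → FL=S FR=W RL=W RR=W
t=46: phase=(9,21,15,3) vs β=7 → FL=W FR=W RL=W RR=S

t=2: FL=W FR=S RL=W RR=W
t=15: FL=S FR=W RL=W RR=W
t=16: FL=S FR=W RL=W RR=W
t=24: FL=W FR=W RL=W RR=S
t=25: FL=W FR=S RL=W RR=S
t=27: FL=W FR=S RL=W RR=W
t=41: FL=S FR=W RL=W RR=W
t=46: FL=W FR=W RL=W RR=S


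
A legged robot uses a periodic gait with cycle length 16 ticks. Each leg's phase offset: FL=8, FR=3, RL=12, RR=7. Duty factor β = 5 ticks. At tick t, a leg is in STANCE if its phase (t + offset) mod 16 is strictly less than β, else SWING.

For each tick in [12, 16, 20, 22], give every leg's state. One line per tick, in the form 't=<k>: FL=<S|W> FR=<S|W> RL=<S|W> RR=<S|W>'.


t=12: phase=(4,15,8,3) vs β=5 → FL=S FR=W RL=W RR=S
t=16: phase=(8,3,12,7) vs β=5 → FL=W FR=S RL=W RR=W
t=20: phase=(12,7,0,11) vs β=5 → FL=W FR=W RL=S RR=W
t=22: phase=(14,9,2,13) vs β=5 → FL=W FR=W RL=S RR=W

t=12: FL=S FR=W RL=W RR=S
t=16: FL=W FR=S RL=W RR=W
t=20: FL=W FR=W RL=S RR=W
t=22: FL=W FR=W RL=S RR=W


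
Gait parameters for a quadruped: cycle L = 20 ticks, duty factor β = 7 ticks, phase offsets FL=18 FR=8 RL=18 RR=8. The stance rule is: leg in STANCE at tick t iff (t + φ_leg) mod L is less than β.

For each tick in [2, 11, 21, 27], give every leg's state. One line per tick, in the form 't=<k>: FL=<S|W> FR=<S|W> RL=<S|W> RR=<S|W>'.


t=2: phase=(0,10,0,10) vs β=7 → FL=S FR=W RL=S RR=W
t=11: phase=(9,19,9,19) vs β=7 → FL=W FR=W RL=W RR=W
t=21: phase=(19,9,19,9) vs β=7 → FL=W FR=W RL=W RR=W
t=27: phase=(5,15,5,15) vs β=7 → FL=S FR=W RL=S RR=W

t=2: FL=S FR=W RL=S RR=W
t=11: FL=W FR=W RL=W RR=W
t=21: FL=W FR=W RL=W RR=W
t=27: FL=S FR=W RL=S RR=W


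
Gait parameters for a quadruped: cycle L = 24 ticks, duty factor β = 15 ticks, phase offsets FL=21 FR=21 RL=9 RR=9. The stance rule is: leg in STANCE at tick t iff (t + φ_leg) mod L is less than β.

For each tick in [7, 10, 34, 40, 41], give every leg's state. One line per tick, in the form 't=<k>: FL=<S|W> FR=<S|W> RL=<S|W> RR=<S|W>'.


t=7: FL=S FR=S RL=W RR=W
t=10: FL=S FR=S RL=W RR=W
t=34: FL=S FR=S RL=W RR=W
t=40: FL=S FR=S RL=S RR=S
t=41: FL=S FR=S RL=S RR=S

t=7: phase=(4,4,16,16) vs β=15 → FL=S FR=S RL=W RR=W
t=10: phase=(7,7,19,19) vs β=15 → FL=S FR=S RL=W RR=W
t=34: phase=(7,7,19,19) vs β=15 → FL=S FR=S RL=W RR=W
t=40: phase=(13,13,1,1) vs β=15 → FL=S FR=S RL=S RR=S
t=41: phase=(14,14,2,2) vs β=15 → FL=S FR=S RL=S RR=S


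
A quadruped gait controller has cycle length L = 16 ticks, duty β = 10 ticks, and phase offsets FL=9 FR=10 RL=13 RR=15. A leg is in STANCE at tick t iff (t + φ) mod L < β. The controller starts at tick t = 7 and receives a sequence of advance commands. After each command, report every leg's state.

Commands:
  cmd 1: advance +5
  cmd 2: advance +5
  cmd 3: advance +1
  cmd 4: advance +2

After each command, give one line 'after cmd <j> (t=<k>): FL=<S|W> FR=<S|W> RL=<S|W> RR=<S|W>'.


after cmd 1 (t=12): FL=S FR=S RL=S RR=W
after cmd 2 (t=17): FL=W FR=W RL=W RR=S
after cmd 3 (t=18): FL=W FR=W RL=W RR=S
after cmd 4 (t=20): FL=W FR=W RL=S RR=S

start t=7: FL=S FR=S RL=S RR=S
cmd 1: advance +5 → t=12, phase=(5,6,9,11) → FL=S FR=S RL=S RR=W
cmd 2: advance +5 → t=17, phase=(10,11,14,0) → FL=W FR=W RL=W RR=S
cmd 3: advance +1 → t=18, phase=(11,12,15,1) → FL=W FR=W RL=W RR=S
cmd 4: advance +2 → t=20, phase=(13,14,1,3) → FL=W FR=W RL=S RR=S


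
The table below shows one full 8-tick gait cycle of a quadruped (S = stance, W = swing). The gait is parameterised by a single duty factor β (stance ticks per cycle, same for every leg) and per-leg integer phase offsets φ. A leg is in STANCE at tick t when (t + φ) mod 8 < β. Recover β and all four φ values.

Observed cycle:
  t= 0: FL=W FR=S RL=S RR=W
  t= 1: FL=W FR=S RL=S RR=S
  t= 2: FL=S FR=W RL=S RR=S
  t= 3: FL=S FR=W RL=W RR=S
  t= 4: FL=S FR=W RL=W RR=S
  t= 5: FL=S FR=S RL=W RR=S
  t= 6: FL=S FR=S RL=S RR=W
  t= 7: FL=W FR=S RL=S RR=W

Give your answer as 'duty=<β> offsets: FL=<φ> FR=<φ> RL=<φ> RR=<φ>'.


duty=5 offsets: FL=6 FR=3 RL=2 RR=7

duty β = stance ticks per leg = 5
FL: stance ticks = 5; W→S at t=2 → φ=6
FR: stance ticks = 5; W→S at t=5 → φ=3
RL: stance ticks = 5; W→S at t=6 → φ=2
RR: stance ticks = 5; W→S at t=1 → φ=7


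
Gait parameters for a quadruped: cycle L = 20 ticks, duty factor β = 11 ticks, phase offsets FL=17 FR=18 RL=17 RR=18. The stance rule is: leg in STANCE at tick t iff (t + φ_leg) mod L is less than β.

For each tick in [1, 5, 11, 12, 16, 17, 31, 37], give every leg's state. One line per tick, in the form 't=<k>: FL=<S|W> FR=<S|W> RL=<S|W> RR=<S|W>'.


t=1: FL=W FR=W RL=W RR=W
t=5: FL=S FR=S RL=S RR=S
t=11: FL=S FR=S RL=S RR=S
t=12: FL=S FR=S RL=S RR=S
t=16: FL=W FR=W RL=W RR=W
t=17: FL=W FR=W RL=W RR=W
t=31: FL=S FR=S RL=S RR=S
t=37: FL=W FR=W RL=W RR=W

t=1: phase=(18,19,18,19) vs β=11 → FL=W FR=W RL=W RR=W
t=5: phase=(2,3,2,3) vs β=11 → FL=S FR=S RL=S RR=S
t=11: phase=(8,9,8,9) vs β=11 → FL=S FR=S RL=S RR=S
t=12: phase=(9,10,9,10) vs β=11 → FL=S FR=S RL=S RR=S
t=16: phase=(13,14,13,14) vs β=11 → FL=W FR=W RL=W RR=W
t=17: phase=(14,15,14,15) vs β=11 → FL=W FR=W RL=W RR=W
t=31: phase=(8,9,8,9) vs β=11 → FL=S FR=S RL=S RR=S
t=37: phase=(14,15,14,15) vs β=11 → FL=W FR=W RL=W RR=W


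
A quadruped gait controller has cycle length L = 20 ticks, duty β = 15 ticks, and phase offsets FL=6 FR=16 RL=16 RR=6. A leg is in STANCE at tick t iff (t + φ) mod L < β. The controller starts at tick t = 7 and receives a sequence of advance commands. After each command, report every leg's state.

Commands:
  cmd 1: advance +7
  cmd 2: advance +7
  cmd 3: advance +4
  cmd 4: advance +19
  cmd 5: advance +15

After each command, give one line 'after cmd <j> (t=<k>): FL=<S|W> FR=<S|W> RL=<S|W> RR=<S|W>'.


after cmd 1 (t=14): FL=S FR=S RL=S RR=S
after cmd 2 (t=21): FL=S FR=W RL=W RR=S
after cmd 3 (t=25): FL=S FR=S RL=S RR=S
after cmd 4 (t=44): FL=S FR=S RL=S RR=S
after cmd 5 (t=59): FL=S FR=W RL=W RR=S

start t=7: FL=S FR=S RL=S RR=S
cmd 1: advance +7 → t=14, phase=(0,10,10,0) → FL=S FR=S RL=S RR=S
cmd 2: advance +7 → t=21, phase=(7,17,17,7) → FL=S FR=W RL=W RR=S
cmd 3: advance +4 → t=25, phase=(11,1,1,11) → FL=S FR=S RL=S RR=S
cmd 4: advance +19 → t=44, phase=(10,0,0,10) → FL=S FR=S RL=S RR=S
cmd 5: advance +15 → t=59, phase=(5,15,15,5) → FL=S FR=W RL=W RR=S


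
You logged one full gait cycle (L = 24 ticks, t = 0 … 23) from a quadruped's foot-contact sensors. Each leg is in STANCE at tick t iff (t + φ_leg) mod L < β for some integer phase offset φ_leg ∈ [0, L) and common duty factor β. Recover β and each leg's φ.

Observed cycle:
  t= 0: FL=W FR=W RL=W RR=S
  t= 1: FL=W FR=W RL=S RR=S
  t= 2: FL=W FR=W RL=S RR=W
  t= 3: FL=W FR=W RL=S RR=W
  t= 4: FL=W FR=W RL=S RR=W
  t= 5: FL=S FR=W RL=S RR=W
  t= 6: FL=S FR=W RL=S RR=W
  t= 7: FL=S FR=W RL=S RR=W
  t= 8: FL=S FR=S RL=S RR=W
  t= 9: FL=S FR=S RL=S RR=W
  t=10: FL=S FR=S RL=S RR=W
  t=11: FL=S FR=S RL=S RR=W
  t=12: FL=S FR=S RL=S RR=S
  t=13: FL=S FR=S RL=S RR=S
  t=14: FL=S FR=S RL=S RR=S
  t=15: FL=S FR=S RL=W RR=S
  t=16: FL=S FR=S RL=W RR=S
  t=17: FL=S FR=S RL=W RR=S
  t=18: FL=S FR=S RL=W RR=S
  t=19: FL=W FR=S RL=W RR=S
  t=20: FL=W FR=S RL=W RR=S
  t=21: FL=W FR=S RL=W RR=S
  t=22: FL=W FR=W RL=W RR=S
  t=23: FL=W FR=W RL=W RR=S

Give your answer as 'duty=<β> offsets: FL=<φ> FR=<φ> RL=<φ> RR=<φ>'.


duty=14 offsets: FL=19 FR=16 RL=23 RR=12

duty β = stance ticks per leg = 14
FL: stance ticks = 14; W→S at t=5 → φ=19
FR: stance ticks = 14; W→S at t=8 → φ=16
RL: stance ticks = 14; W→S at t=1 → φ=23
RR: stance ticks = 14; W→S at t=12 → φ=12


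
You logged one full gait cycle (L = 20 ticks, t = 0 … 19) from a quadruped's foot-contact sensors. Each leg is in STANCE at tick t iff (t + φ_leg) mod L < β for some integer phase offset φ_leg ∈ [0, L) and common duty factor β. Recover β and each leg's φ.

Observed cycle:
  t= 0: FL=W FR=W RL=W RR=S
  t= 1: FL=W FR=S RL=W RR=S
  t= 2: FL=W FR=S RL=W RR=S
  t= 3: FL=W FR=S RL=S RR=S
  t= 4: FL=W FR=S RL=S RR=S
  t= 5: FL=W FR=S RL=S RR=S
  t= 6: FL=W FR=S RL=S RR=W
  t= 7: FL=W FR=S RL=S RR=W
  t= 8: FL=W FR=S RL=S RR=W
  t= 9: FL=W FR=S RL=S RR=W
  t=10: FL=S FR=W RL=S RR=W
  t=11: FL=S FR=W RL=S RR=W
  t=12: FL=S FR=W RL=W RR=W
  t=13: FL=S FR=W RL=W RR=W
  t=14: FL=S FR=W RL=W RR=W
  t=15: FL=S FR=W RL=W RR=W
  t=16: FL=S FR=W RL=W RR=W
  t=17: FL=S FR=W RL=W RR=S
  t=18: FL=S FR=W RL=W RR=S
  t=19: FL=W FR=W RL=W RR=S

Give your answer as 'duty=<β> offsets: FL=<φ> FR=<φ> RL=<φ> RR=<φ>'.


duty=9 offsets: FL=10 FR=19 RL=17 RR=3

duty β = stance ticks per leg = 9
FL: stance ticks = 9; W→S at t=10 → φ=10
FR: stance ticks = 9; W→S at t=1 → φ=19
RL: stance ticks = 9; W→S at t=3 → φ=17
RR: stance ticks = 9; W→S at t=17 → φ=3
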